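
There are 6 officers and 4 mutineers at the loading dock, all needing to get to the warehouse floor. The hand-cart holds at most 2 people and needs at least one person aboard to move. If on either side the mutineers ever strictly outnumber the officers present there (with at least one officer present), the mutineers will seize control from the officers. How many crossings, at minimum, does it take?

17

Counting alone: each trip to the warehouse floor takes at most 2 across and each return brings at least 1 back, so after t trips out (and t−1 returns) at most 2t − (t−1) of the 10 are across; that first reaches 10 at t = 9, so at least 17 crossings are needed.
The plan below uses exactly 17 crossings, so it is optimal:
1. 2 mutineers → the warehouse floor.  (the loading dock: 6O 2M; the warehouse floor: 0O 2M)
2. 1 mutineer ← the loading dock.  (the loading dock: 6O 3M; the warehouse floor: 0O 1M)
3. 2 mutineers → the warehouse floor.  (the loading dock: 6O 1M; the warehouse floor: 0O 3M)
4. 1 mutineer ← the loading dock.  (the loading dock: 6O 2M; the warehouse floor: 0O 2M)
5. 2 officers → the warehouse floor.  (the loading dock: 4O 2M; the warehouse floor: 2O 2M)
6. 1 mutineer ← the loading dock.  (the loading dock: 4O 3M; the warehouse floor: 2O 1M)
7. 1 officer and 1 mutineer → the warehouse floor.  (the loading dock: 3O 2M; the warehouse floor: 3O 2M)
8. 1 mutineer ← the loading dock.  (the loading dock: 3O 3M; the warehouse floor: 3O 1M)
9. 2 mutineers → the warehouse floor.  (the loading dock: 3O 1M; the warehouse floor: 3O 3M)
10. 1 mutineer ← the loading dock.  (the loading dock: 3O 2M; the warehouse floor: 3O 2M)
11. 1 officer and 1 mutineer → the warehouse floor.  (the loading dock: 2O 1M; the warehouse floor: 4O 3M)
12. 1 mutineer ← the loading dock.  (the loading dock: 2O 2M; the warehouse floor: 4O 2M)
13. 2 mutineers → the warehouse floor.  (the loading dock: 2O 0M; the warehouse floor: 4O 4M)
14. 1 mutineer ← the loading dock.  (the loading dock: 2O 1M; the warehouse floor: 4O 3M)
15. 1 officer and 1 mutineer → the warehouse floor.  (the loading dock: 1O 0M; the warehouse floor: 5O 4M)
16. 1 mutineer ← the loading dock.  (the loading dock: 1O 1M; the warehouse floor: 5O 3M)
17. 1 officer and 1 mutineer → the warehouse floor.  (the loading dock: 0O 0M; the warehouse floor: 6O 4M)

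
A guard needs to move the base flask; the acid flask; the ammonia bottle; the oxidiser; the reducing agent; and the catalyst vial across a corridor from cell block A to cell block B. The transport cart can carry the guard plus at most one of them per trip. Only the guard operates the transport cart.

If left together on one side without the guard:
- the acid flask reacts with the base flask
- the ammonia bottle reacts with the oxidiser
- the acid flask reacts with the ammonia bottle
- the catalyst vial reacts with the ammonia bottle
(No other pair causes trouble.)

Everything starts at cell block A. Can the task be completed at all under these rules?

Whatever the first load, the items left behind include a forbidden pair without the guard. No opening move is safe, so no plan exists.

No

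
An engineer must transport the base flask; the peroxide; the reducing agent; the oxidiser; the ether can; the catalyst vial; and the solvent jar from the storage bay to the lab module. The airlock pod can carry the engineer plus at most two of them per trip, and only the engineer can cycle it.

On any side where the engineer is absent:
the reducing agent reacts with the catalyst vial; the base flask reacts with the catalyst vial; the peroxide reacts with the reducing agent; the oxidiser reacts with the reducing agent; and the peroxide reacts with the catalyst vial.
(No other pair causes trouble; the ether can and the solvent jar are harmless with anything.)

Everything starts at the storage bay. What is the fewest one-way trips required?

11

Counting alone: the engineer can take at most 2 across per trip to the lab module, so moving all 7 needs at least 4 loaded trips out, with a return between consecutive ones — at least 7 crossings.
The safety rule pushes this higher. Following every safe sequence of crossings, the most of the 7 that can be at the lab module as the airlock pod arrives there on crossings 7, 9 is 5, 6 respectively — never all 7.
So no plan with fewer than 11 crossings exists, and this one achieves 11:
1. Engineer goes to the lab module with the catalyst vial and the reducing agent.  [the storage bay: the base flask, the ether can, the oxidiser, the peroxide, the solvent jar | the lab module: the catalyst vial, the reducing agent]
2. Engineer goes back to the storage bay with the reducing agent.  [the storage bay: the base flask, the ether can, the oxidiser, the peroxide, the reducing agent, the solvent jar | the lab module: the catalyst vial]
3. Engineer goes to the lab module with the base flask and the reducing agent.  [the storage bay: the ether can, the oxidiser, the peroxide, the solvent jar | the lab module: the base flask, the catalyst vial, the reducing agent]
4. Engineer goes back to the storage bay with the catalyst vial.  [the storage bay: the catalyst vial, the ether can, the oxidiser, the peroxide, the solvent jar | the lab module: the base flask, the reducing agent]
5. Engineer goes to the lab module with the oxidiser and the peroxide.  [the storage bay: the catalyst vial, the ether can, the solvent jar | the lab module: the base flask, the oxidiser, the peroxide, the reducing agent]
6. Engineer goes back to the storage bay with the reducing agent.  [the storage bay: the catalyst vial, the ether can, the reducing agent, the solvent jar | the lab module: the base flask, the oxidiser, the peroxide]
7. Engineer goes to the lab module with the ether can and the reducing agent.  [the storage bay: the catalyst vial, the solvent jar | the lab module: the base flask, the ether can, the oxidiser, the peroxide, the reducing agent]
8. Engineer goes back to the storage bay with the reducing agent.  [the storage bay: the catalyst vial, the reducing agent, the solvent jar | the lab module: the base flask, the ether can, the oxidiser, the peroxide]
9. Engineer goes to the lab module with the reducing agent and the solvent jar.  [the storage bay: the catalyst vial | the lab module: the base flask, the ether can, the oxidiser, the peroxide, the reducing agent, the solvent jar]
10. Engineer goes back to the storage bay with the reducing agent.  [the storage bay: the catalyst vial, the reducing agent | the lab module: the base flask, the ether can, the oxidiser, the peroxide, the solvent jar]
11. Engineer goes to the lab module with the catalyst vial and the reducing agent.  [the storage bay: — | the lab module: the base flask, the catalyst vial, the ether can, the oxidiser, the peroxide, the reducing agent, the solvent jar]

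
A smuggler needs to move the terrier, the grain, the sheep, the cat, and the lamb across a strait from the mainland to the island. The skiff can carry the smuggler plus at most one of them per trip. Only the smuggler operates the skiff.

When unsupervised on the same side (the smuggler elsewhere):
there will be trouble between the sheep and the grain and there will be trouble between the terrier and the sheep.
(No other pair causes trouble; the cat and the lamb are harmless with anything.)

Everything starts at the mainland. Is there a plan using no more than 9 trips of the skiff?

No

Counting alone: the smuggler can take at most 1 across per trip to the island, so moving all 5 needs at least 5 loaded trips out, with a return between consecutive ones — at least 9 crossings.
The safety rule pushes this higher. Following every safe sequence of crossings, the most of the 5 that can be at the island as the skiff arrives there on crossing 9 is 4 — never all 5.
So the move cannot be finished within 9 crossings. (The shortest complete plan takes 11:)
1. Smuggler goes to the island with the sheep.  [the mainland: the cat, the grain, the lamb, the terrier | the island: the sheep]
2. Smuggler goes back to the mainland alone.  [the mainland: the cat, the grain, the lamb, the terrier | the island: the sheep]
3. Smuggler goes to the island with the terrier.  [the mainland: the cat, the grain, the lamb | the island: the sheep, the terrier]
4. Smuggler goes back to the mainland with the sheep.  [the mainland: the cat, the grain, the lamb, the sheep | the island: the terrier]
5. Smuggler goes to the island with the grain.  [the mainland: the cat, the lamb, the sheep | the island: the grain, the terrier]
6. Smuggler goes back to the mainland alone.  [the mainland: the cat, the lamb, the sheep | the island: the grain, the terrier]
7. Smuggler goes to the island with the cat.  [the mainland: the lamb, the sheep | the island: the cat, the grain, the terrier]
8. Smuggler goes back to the mainland alone.  [the mainland: the lamb, the sheep | the island: the cat, the grain, the terrier]
9. Smuggler goes to the island with the lamb.  [the mainland: the sheep | the island: the cat, the grain, the lamb, the terrier]
10. Smuggler goes back to the mainland alone.  [the mainland: the sheep | the island: the cat, the grain, the lamb, the terrier]
11. Smuggler goes to the island with the sheep.  [the mainland: — | the island: the cat, the grain, the lamb, the sheep, the terrier]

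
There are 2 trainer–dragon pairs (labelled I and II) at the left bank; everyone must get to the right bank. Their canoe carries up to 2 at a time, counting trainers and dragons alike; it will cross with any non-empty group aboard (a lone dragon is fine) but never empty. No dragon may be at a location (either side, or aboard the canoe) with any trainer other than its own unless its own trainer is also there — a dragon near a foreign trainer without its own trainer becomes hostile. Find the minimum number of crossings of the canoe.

5

Counting alone: each trip to the right bank takes at most 2 across and each return brings at least 1 back, so after t trips out (and t−1 returns) at most 2t − (t−1) of the 4 are across; that first reaches 4 at t = 3, so at least 5 crossings are needed.
The plan below uses exactly 5 crossings, so it is optimal:
1. dragon I and trainer I cross → the right bank.
2. trainer I crosses ← the left bank.
3. trainer I and trainer II cross → the right bank.
4. trainer II crosses ← the left bank.
5. dragon II and trainer II cross → the right bank.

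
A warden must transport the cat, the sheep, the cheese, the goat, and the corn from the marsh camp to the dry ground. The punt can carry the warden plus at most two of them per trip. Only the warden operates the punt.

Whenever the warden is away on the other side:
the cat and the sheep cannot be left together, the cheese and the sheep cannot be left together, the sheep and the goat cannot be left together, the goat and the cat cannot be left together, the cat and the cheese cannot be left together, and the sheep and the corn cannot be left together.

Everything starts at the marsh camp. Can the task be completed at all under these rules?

1. Warden goes to the dry ground with the cat and the sheep.
2. Warden goes back to the marsh camp with the cat.
3. Warden goes to the dry ground with the cat and the corn.
4. Warden goes back to the marsh camp with the sheep.
5. Warden goes to the dry ground with the cheese and the goat.
6. Warden goes back to the marsh camp with the cat.
7. Warden goes to the dry ground with the cat and the sheep.

Yes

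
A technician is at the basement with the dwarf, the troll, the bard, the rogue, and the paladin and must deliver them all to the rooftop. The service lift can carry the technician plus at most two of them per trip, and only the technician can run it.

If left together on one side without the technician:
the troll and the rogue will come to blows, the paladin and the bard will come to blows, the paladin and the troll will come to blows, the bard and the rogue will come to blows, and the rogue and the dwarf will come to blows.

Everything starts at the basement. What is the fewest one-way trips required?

7

Counting alone: the technician can take at most 2 across per trip to the rooftop, so moving all 5 needs at least 3 loaded trips out, with a return between consecutive ones — at least 5 crossings.
The safety rule pushes this higher. Following every safe sequence of crossings, the most of the 5 that can be at the rooftop as the service lift arrives there on crossing 5 is 4 — never all 5.
So no plan with fewer than 7 crossings exists, and this one achieves 7:
1. Technician goes to the rooftop with the paladin and the rogue.
2. Technician goes back to the basement alone.
3. Technician goes to the rooftop with the dwarf.
4. Technician goes back to the basement with the rogue.
5. Technician goes to the rooftop with the bard and the troll.
6. Technician goes back to the basement with the paladin.
7. Technician goes to the rooftop with the paladin and the rogue.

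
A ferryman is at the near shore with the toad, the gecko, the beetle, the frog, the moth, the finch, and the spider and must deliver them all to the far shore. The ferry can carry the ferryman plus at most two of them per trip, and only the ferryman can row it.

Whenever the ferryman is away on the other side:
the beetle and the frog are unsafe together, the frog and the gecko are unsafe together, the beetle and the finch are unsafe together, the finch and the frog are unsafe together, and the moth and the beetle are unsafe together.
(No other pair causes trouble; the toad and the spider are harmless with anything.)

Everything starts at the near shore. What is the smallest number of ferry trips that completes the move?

Counting alone: the ferryman can take at most 2 across per trip to the far shore, so moving all 7 needs at least 4 loaded trips out, with a return between consecutive ones — at least 7 crossings.
The safety rule pushes this higher. Following every safe sequence of crossings, the most of the 7 that can be at the far shore as the ferry arrives there on crossings 7, 9 is 5, 6 respectively — never all 7.
So no plan with fewer than 11 crossings exists, and this one achieves 11:
1. Ferryman goes to the far shore with the beetle and the frog.  [the near shore: the finch, the gecko, the moth, the spider, the toad | the far shore: the beetle, the frog]
2. Ferryman goes back to the near shore with the beetle.  [the near shore: the beetle, the finch, the gecko, the moth, the spider, the toad | the far shore: the frog]
3. Ferryman goes to the far shore with the beetle and the toad.  [the near shore: the finch, the gecko, the moth, the spider | the far shore: the beetle, the frog, the toad]
4. Ferryman goes back to the near shore with the beetle.  [the near shore: the beetle, the finch, the gecko, the moth, the spider | the far shore: the frog, the toad]
5. Ferryman goes to the far shore with the beetle and the gecko.  [the near shore: the finch, the moth, the spider | the far shore: the beetle, the frog, the gecko, the toad]
6. Ferryman goes back to the near shore with the frog.  [the near shore: the finch, the frog, the moth, the spider | the far shore: the beetle, the gecko, the toad]
7. Ferryman goes to the far shore with the frog and the spider.  [the near shore: the finch, the moth | the far shore: the beetle, the frog, the gecko, the spider, the toad]
8. Ferryman goes back to the near shore with the frog.  [the near shore: the finch, the frog, the moth | the far shore: the beetle, the gecko, the spider, the toad]
9. Ferryman goes to the far shore with the finch and the moth.  [the near shore: the frog | the far shore: the beetle, the finch, the gecko, the moth, the spider, the toad]
10. Ferryman goes back to the near shore with the beetle.  [the near shore: the beetle, the frog | the far shore: the finch, the gecko, the moth, the spider, the toad]
11. Ferryman goes to the far shore with the beetle and the frog.  [the near shore: — | the far shore: the beetle, the finch, the frog, the gecko, the moth, the spider, the toad]

11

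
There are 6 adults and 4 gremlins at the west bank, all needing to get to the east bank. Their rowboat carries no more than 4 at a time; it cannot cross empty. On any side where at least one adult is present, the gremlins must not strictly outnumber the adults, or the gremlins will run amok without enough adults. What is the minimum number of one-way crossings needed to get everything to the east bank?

Counting alone: each trip to the east bank takes at most 4 across and each return brings at least 1 back, so after t trips out (and t−1 returns) at most 4t − (t−1) of the 10 are across; that first reaches 10 at t = 3, so at least 5 crossings are needed.
The plan below uses exactly 5 crossings, so it is optimal:
1. 4 gremlins → the east bank.  (the west bank: 6A 0G; the east bank: 0A 4G)
2. 1 gremlin ← the west bank.  (the west bank: 6A 1G; the east bank: 0A 3G)
3. 4 adults → the east bank.  (the west bank: 2A 1G; the east bank: 4A 3G)
4. 1 gremlin ← the west bank.  (the west bank: 2A 2G; the east bank: 4A 2G)
5. 2 adults and 2 gremlins → the east bank.  (the west bank: 0A 0G; the east bank: 6A 4G)

5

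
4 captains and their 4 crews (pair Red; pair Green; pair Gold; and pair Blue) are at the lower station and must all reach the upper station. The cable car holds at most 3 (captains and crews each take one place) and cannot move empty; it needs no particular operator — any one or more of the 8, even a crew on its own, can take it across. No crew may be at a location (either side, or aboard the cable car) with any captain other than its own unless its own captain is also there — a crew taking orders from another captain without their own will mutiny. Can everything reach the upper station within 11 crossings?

Yes — this plan uses 9 crossings (≤ 11):
1. captain Red and crew Red cross → the upper station.
2. captain Red crosses ← the lower station.
3. captain Green, captain Red, and crew Green cross → the upper station.
4. captain Red and crew Red cross ← the lower station.
5. captain Blue, captain Gold, and captain Red cross → the upper station.
6. crew Green crosses ← the lower station.
7. crew Green and crew Red cross → the upper station.
8. crew Red crosses ← the lower station.
9. crew Blue, crew Gold, and crew Red cross → the upper station.

Yes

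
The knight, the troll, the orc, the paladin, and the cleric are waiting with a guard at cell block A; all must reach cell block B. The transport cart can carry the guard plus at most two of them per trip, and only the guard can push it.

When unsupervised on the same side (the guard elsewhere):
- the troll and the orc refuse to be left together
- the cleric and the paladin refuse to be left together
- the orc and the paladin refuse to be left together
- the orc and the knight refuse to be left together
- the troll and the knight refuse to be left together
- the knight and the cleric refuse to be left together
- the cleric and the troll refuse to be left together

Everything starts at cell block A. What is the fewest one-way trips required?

Whatever the first load, the items left behind include a forbidden pair without the guard. No opening move is safe, so no plan exists.

impossible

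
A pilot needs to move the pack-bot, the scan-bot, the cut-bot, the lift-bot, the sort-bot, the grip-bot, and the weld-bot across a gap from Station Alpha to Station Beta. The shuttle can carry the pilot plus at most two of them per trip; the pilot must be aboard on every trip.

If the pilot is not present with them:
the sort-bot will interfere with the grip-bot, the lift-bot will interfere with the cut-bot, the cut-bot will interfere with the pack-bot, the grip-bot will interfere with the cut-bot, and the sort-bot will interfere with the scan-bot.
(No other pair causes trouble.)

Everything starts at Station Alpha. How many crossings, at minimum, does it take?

Counting alone: the pilot can take at most 2 across per trip to Station Beta, so moving all 7 needs at least 4 loaded trips out, with a return between consecutive ones — at least 7 crossings.
The safety rule pushes this higher. Following every safe sequence of crossings, the most of the 7 that can be at Station Beta as the shuttle arrives there on crossing 7 is 6 — never all 7.
So no plan with fewer than 9 crossings exists, and this one achieves 9:
1. Pilot goes to Station Beta with the cut-bot and the sort-bot.
2. Pilot goes back to Station Alpha alone.
3. Pilot goes to Station Beta with the pack-bot.
4. Pilot goes back to Station Alpha with the cut-bot.
5. Pilot goes to Station Beta with the grip-bot and the lift-bot.
6. Pilot goes back to Station Alpha with the sort-bot.
7. Pilot goes to Station Beta with the scan-bot and the weld-bot.
8. Pilot goes back to Station Alpha alone.
9. Pilot goes to Station Beta with the cut-bot and the sort-bot.

9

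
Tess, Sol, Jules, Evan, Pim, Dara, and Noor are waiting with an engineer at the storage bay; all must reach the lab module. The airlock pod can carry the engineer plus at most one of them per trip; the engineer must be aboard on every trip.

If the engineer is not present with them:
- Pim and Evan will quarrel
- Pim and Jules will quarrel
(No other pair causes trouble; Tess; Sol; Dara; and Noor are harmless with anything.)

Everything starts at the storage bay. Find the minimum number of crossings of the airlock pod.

15

Counting alone: the engineer can take at most 1 across per trip to the lab module, so moving all 7 needs at least 7 loaded trips out, with a return between consecutive ones — at least 13 crossings.
The safety rule pushes this higher. Following every safe sequence of crossings, the most of the 7 that can be at the lab module as the airlock pod arrives there on crossing 13 is 6 — never all 7.
So no plan with fewer than 15 crossings exists, and this one achieves 15:
1. Engineer goes to the lab module with Pim.  [the storage bay: Dara, Evan, Jules, Noor, Sol, Tess | the lab module: Pim]
2. Engineer goes back to the storage bay alone.  [the storage bay: Dara, Evan, Jules, Noor, Sol, Tess | the lab module: Pim]
3. Engineer goes to the lab module with Tess.  [the storage bay: Dara, Evan, Jules, Noor, Sol | the lab module: Pim, Tess]
4. Engineer goes back to the storage bay alone.  [the storage bay: Dara, Evan, Jules, Noor, Sol | the lab module: Pim, Tess]
5. Engineer goes to the lab module with Sol.  [the storage bay: Dara, Evan, Jules, Noor | the lab module: Pim, Sol, Tess]
6. Engineer goes back to the storage bay alone.  [the storage bay: Dara, Evan, Jules, Noor | the lab module: Pim, Sol, Tess]
7. Engineer goes to the lab module with Jules.  [the storage bay: Dara, Evan, Noor | the lab module: Jules, Pim, Sol, Tess]
8. Engineer goes back to the storage bay with Pim.  [the storage bay: Dara, Evan, Noor, Pim | the lab module: Jules, Sol, Tess]
9. Engineer goes to the lab module with Evan.  [the storage bay: Dara, Noor, Pim | the lab module: Evan, Jules, Sol, Tess]
10. Engineer goes back to the storage bay alone.  [the storage bay: Dara, Noor, Pim | the lab module: Evan, Jules, Sol, Tess]
11. Engineer goes to the lab module with Dara.  [the storage bay: Noor, Pim | the lab module: Dara, Evan, Jules, Sol, Tess]
12. Engineer goes back to the storage bay alone.  [the storage bay: Noor, Pim | the lab module: Dara, Evan, Jules, Sol, Tess]
13. Engineer goes to the lab module with Noor.  [the storage bay: Pim | the lab module: Dara, Evan, Jules, Noor, Sol, Tess]
14. Engineer goes back to the storage bay alone.  [the storage bay: Pim | the lab module: Dara, Evan, Jules, Noor, Sol, Tess]
15. Engineer goes to the lab module with Pim.  [the storage bay: — | the lab module: Dara, Evan, Jules, Noor, Pim, Sol, Tess]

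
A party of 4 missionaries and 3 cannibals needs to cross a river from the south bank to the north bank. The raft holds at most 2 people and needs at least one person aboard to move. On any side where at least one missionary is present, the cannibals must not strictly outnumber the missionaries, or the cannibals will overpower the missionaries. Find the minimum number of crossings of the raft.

11

Counting alone: each trip to the north bank takes at most 2 across and each return brings at least 1 back, so after t trips out (and t−1 returns) at most 2t − (t−1) of the 7 are across; that first reaches 7 at t = 6, so at least 11 crossings are needed.
The plan below uses exactly 11 crossings, so it is optimal:
1. 2 cannibals → the north bank.  (the south bank: 4M 1C; the north bank: 0M 2C)
2. 1 cannibal ← the south bank.  (the south bank: 4M 2C; the north bank: 0M 1C)
3. 2 cannibals → the north bank.  (the south bank: 4M 0C; the north bank: 0M 3C)
4. 1 cannibal ← the south bank.  (the south bank: 4M 1C; the north bank: 0M 2C)
5. 2 missionaries → the north bank.  (the south bank: 2M 1C; the north bank: 2M 2C)
6. 1 cannibal ← the south bank.  (the south bank: 2M 2C; the north bank: 2M 1C)
7. 1 missionary and 1 cannibal → the north bank.  (the south bank: 1M 1C; the north bank: 3M 2C)
8. 1 missionary ← the south bank.  (the south bank: 2M 1C; the north bank: 2M 2C)
9. 1 missionary and 1 cannibal → the north bank.  (the south bank: 1M 0C; the north bank: 3M 3C)
10. 1 cannibal ← the south bank.  (the south bank: 1M 1C; the north bank: 3M 2C)
11. 1 missionary and 1 cannibal → the north bank.  (the south bank: 0M 0C; the north bank: 4M 3C)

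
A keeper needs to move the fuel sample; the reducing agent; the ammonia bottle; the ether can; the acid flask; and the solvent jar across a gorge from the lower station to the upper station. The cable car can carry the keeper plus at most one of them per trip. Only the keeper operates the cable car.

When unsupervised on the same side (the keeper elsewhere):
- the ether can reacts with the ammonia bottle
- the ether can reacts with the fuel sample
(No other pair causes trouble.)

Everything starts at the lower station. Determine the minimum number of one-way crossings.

Counting alone: the keeper can take at most 1 across per trip to the upper station, so moving all 6 needs at least 6 loaded trips out, with a return between consecutive ones — at least 11 crossings.
The safety rule pushes this higher. Following every safe sequence of crossings, the most of the 6 that can be at the upper station as the cable car arrives there on crossing 11 is 5 — never all 6.
So no plan with fewer than 13 crossings exists, and this one achieves 13:
1. Keeper goes to the upper station with the ether can.  [the lower station: the acid flask, the ammonia bottle, the fuel sample, the reducing agent, the solvent jar | the upper station: the ether can]
2. Keeper goes back to the lower station alone.  [the lower station: the acid flask, the ammonia bottle, the fuel sample, the reducing agent, the solvent jar | the upper station: the ether can]
3. Keeper goes to the upper station with the fuel sample.  [the lower station: the acid flask, the ammonia bottle, the reducing agent, the solvent jar | the upper station: the ether can, the fuel sample]
4. Keeper goes back to the lower station with the ether can.  [the lower station: the acid flask, the ammonia bottle, the ether can, the reducing agent, the solvent jar | the upper station: the fuel sample]
5. Keeper goes to the upper station with the ammonia bottle.  [the lower station: the acid flask, the ether can, the reducing agent, the solvent jar | the upper station: the ammonia bottle, the fuel sample]
6. Keeper goes back to the lower station alone.  [the lower station: the acid flask, the ether can, the reducing agent, the solvent jar | the upper station: the ammonia bottle, the fuel sample]
7. Keeper goes to the upper station with the reducing agent.  [the lower station: the acid flask, the ether can, the solvent jar | the upper station: the ammonia bottle, the fuel sample, the reducing agent]
8. Keeper goes back to the lower station alone.  [the lower station: the acid flask, the ether can, the solvent jar | the upper station: the ammonia bottle, the fuel sample, the reducing agent]
9. Keeper goes to the upper station with the acid flask.  [the lower station: the ether can, the solvent jar | the upper station: the acid flask, the ammonia bottle, the fuel sample, the reducing agent]
10. Keeper goes back to the lower station alone.  [the lower station: the ether can, the solvent jar | the upper station: the acid flask, the ammonia bottle, the fuel sample, the reducing agent]
11. Keeper goes to the upper station with the solvent jar.  [the lower station: the ether can | the upper station: the acid flask, the ammonia bottle, the fuel sample, the reducing agent, the solvent jar]
12. Keeper goes back to the lower station alone.  [the lower station: the ether can | the upper station: the acid flask, the ammonia bottle, the fuel sample, the reducing agent, the solvent jar]
13. Keeper goes to the upper station with the ether can.  [the lower station: — | the upper station: the acid flask, the ammonia bottle, the ether can, the fuel sample, the reducing agent, the solvent jar]

13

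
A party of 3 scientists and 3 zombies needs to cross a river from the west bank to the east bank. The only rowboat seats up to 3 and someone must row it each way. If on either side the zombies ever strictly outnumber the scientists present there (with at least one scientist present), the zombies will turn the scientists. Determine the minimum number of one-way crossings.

5

Counting alone: each trip to the east bank takes at most 3 across and each return brings at least 1 back, so after t trips out (and t−1 returns) at most 3t − (t−1) of the 6 are across; that first reaches 6 at t = 3, so at least 5 crossings are needed.
The plan below uses exactly 5 crossings, so it is optimal:
1. 2 zombies → the east bank.  (the west bank: 3S 1Z; the east bank: 0S 2Z)
2. 1 zombie ← the west bank.  (the west bank: 3S 2Z; the east bank: 0S 1Z)
3. 3 scientists → the east bank.  (the west bank: 0S 2Z; the east bank: 3S 1Z)
4. 1 zombie ← the west bank.  (the west bank: 0S 3Z; the east bank: 3S 0Z)
5. 3 zombies → the east bank.  (the west bank: 0S 0Z; the east bank: 3S 3Z)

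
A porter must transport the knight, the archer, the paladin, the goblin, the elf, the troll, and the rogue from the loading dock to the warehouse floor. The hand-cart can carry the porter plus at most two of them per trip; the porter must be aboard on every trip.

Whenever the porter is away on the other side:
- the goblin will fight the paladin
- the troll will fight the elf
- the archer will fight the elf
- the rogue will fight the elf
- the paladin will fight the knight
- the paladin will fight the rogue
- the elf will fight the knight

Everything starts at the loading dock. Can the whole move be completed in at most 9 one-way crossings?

Yes

Yes — this plan uses 9 crossings (≤ 9):
1. Porter goes to the warehouse floor with the elf and the paladin.  [the loading dock: the archer, the goblin, the knight, the rogue, the troll | the warehouse floor: the elf, the paladin]
2. Porter goes back to the loading dock alone.  [the loading dock: the archer, the goblin, the knight, the rogue, the troll | the warehouse floor: the elf, the paladin]
3. Porter goes to the warehouse floor with the goblin.  [the loading dock: the archer, the knight, the rogue, the troll | the warehouse floor: the elf, the goblin, the paladin]
4. Porter goes back to the loading dock with the paladin.  [the loading dock: the archer, the knight, the paladin, the rogue, the troll | the warehouse floor: the elf, the goblin]
5. Porter goes to the warehouse floor with the knight and the rogue.  [the loading dock: the archer, the paladin, the troll | the warehouse floor: the elf, the goblin, the knight, the rogue]
6. Porter goes back to the loading dock with the elf.  [the loading dock: the archer, the elf, the paladin, the troll | the warehouse floor: the goblin, the knight, the rogue]
7. Porter goes to the warehouse floor with the archer and the troll.  [the loading dock: the elf, the paladin | the warehouse floor: the archer, the goblin, the knight, the rogue, the troll]
8. Porter goes back to the loading dock alone.  [the loading dock: the elf, the paladin | the warehouse floor: the archer, the goblin, the knight, the rogue, the troll]
9. Porter goes to the warehouse floor with the elf and the paladin.  [the loading dock: — | the warehouse floor: the archer, the elf, the goblin, the knight, the paladin, the rogue, the troll]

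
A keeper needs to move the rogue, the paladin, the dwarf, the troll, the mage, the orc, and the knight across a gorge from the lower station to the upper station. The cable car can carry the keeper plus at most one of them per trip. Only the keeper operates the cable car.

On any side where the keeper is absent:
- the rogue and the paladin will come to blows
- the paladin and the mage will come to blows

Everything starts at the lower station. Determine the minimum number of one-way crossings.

Counting alone: the keeper can take at most 1 across per trip to the upper station, so moving all 7 needs at least 7 loaded trips out, with a return between consecutive ones — at least 13 crossings.
The safety rule pushes this higher. Following every safe sequence of crossings, the most of the 7 that can be at the upper station as the cable car arrives there on crossing 13 is 6 — never all 7.
So no plan with fewer than 15 crossings exists, and this one achieves 15:
1. Keeper goes to the upper station with the paladin.  [the lower station: the dwarf, the knight, the mage, the orc, the rogue, the troll | the upper station: the paladin]
2. Keeper goes back to the lower station alone.  [the lower station: the dwarf, the knight, the mage, the orc, the rogue, the troll | the upper station: the paladin]
3. Keeper goes to the upper station with the rogue.  [the lower station: the dwarf, the knight, the mage, the orc, the troll | the upper station: the paladin, the rogue]
4. Keeper goes back to the lower station with the paladin.  [the lower station: the dwarf, the knight, the mage, the orc, the paladin, the troll | the upper station: the rogue]
5. Keeper goes to the upper station with the mage.  [the lower station: the dwarf, the knight, the orc, the paladin, the troll | the upper station: the mage, the rogue]
6. Keeper goes back to the lower station alone.  [the lower station: the dwarf, the knight, the orc, the paladin, the troll | the upper station: the mage, the rogue]
7. Keeper goes to the upper station with the dwarf.  [the lower station: the knight, the orc, the paladin, the troll | the upper station: the dwarf, the mage, the rogue]
8. Keeper goes back to the lower station alone.  [the lower station: the knight, the orc, the paladin, the troll | the upper station: the dwarf, the mage, the rogue]
9. Keeper goes to the upper station with the troll.  [the lower station: the knight, the orc, the paladin | the upper station: the dwarf, the mage, the rogue, the troll]
10. Keeper goes back to the lower station alone.  [the lower station: the knight, the orc, the paladin | the upper station: the dwarf, the mage, the rogue, the troll]
11. Keeper goes to the upper station with the orc.  [the lower station: the knight, the paladin | the upper station: the dwarf, the mage, the orc, the rogue, the troll]
12. Keeper goes back to the lower station alone.  [the lower station: the knight, the paladin | the upper station: the dwarf, the mage, the orc, the rogue, the troll]
13. Keeper goes to the upper station with the knight.  [the lower station: the paladin | the upper station: the dwarf, the knight, the mage, the orc, the rogue, the troll]
14. Keeper goes back to the lower station alone.  [the lower station: the paladin | the upper station: the dwarf, the knight, the mage, the orc, the rogue, the troll]
15. Keeper goes to the upper station with the paladin.  [the lower station: — | the upper station: the dwarf, the knight, the mage, the orc, the paladin, the rogue, the troll]

15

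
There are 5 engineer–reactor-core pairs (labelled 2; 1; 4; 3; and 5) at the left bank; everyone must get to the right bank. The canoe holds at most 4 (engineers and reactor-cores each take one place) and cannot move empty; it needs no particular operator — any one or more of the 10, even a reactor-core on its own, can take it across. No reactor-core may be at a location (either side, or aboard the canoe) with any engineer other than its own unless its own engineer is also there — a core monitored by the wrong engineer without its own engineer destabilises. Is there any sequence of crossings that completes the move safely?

1. engineer 2 and reactor-core 2 cross → the right bank.
2. engineer 2 crosses ← the left bank.
3. reactor-core 1, reactor-core 3, reactor-core 4, and reactor-core 5 cross → the right bank.
4. reactor-core 2 crosses ← the left bank.
5. engineer 1, engineer 3, engineer 4, and engineer 5 cross → the right bank.
6. engineer 1 and reactor-core 1 cross ← the left bank.
7. engineer 1, engineer 2, reactor-core 1, and reactor-core 2 cross → the right bank.

Yes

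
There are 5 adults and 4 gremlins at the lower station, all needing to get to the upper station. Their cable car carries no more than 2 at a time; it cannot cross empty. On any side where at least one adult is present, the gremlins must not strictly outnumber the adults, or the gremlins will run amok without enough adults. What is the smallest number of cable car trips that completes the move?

Counting alone: each trip to the upper station takes at most 2 across and each return brings at least 1 back, so after t trips out (and t−1 returns) at most 2t − (t−1) of the 9 are across; that first reaches 9 at t = 8, so at least 15 crossings are needed.
The plan below uses exactly 15 crossings, so it is optimal:
1. 2 gremlins → the upper station.  (the lower station: 5A 2G; the upper station: 0A 2G)
2. 1 gremlin ← the lower station.  (the lower station: 5A 3G; the upper station: 0A 1G)
3. 2 gremlins → the upper station.  (the lower station: 5A 1G; the upper station: 0A 3G)
4. 1 gremlin ← the lower station.  (the lower station: 5A 2G; the upper station: 0A 2G)
5. 2 adults → the upper station.  (the lower station: 3A 2G; the upper station: 2A 2G)
6. 1 gremlin ← the lower station.  (the lower station: 3A 3G; the upper station: 2A 1G)
7. 1 adult and 1 gremlin → the upper station.  (the lower station: 2A 2G; the upper station: 3A 2G)
8. 1 adult ← the lower station.  (the lower station: 3A 2G; the upper station: 2A 2G)
9. 1 adult and 1 gremlin → the upper station.  (the lower station: 2A 1G; the upper station: 3A 3G)
10. 1 gremlin ← the lower station.  (the lower station: 2A 2G; the upper station: 3A 2G)
11. 1 adult and 1 gremlin → the upper station.  (the lower station: 1A 1G; the upper station: 4A 3G)
12. 1 adult ← the lower station.  (the lower station: 2A 1G; the upper station: 3A 3G)
13. 1 adult and 1 gremlin → the upper station.  (the lower station: 1A 0G; the upper station: 4A 4G)
14. 1 gremlin ← the lower station.  (the lower station: 1A 1G; the upper station: 4A 3G)
15. 1 adult and 1 gremlin → the upper station.  (the lower station: 0A 0G; the upper station: 5A 4G)

15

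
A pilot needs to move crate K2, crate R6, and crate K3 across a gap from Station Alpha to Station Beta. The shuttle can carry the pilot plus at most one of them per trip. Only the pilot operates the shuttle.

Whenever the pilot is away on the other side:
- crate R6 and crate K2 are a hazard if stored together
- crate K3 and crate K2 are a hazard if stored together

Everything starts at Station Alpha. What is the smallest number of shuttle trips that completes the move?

7

Counting alone: the pilot can take at most 1 across per trip to Station Beta, so moving all 3 needs at least 3 loaded trips out, with a return between consecutive ones — at least 5 crossings.
The safety rule pushes this higher. Following every safe sequence of crossings, the most of the 3 that can be at Station Beta as the shuttle arrives there on crossing 5 is 2 — never all 3.
So no plan with fewer than 7 crossings exists, and this one achieves 7:
1. Pilot goes to Station Beta with crate K2.  [Station Alpha: crate K3, crate R6 | Station Beta: crate K2]
2. Pilot goes back to Station Alpha alone.  [Station Alpha: crate K3, crate R6 | Station Beta: crate K2]
3. Pilot goes to Station Beta with crate R6.  [Station Alpha: crate K3 | Station Beta: crate K2, crate R6]
4. Pilot goes back to Station Alpha with crate K2.  [Station Alpha: crate K2, crate K3 | Station Beta: crate R6]
5. Pilot goes to Station Beta with crate K3.  [Station Alpha: crate K2 | Station Beta: crate K3, crate R6]
6. Pilot goes back to Station Alpha alone.  [Station Alpha: crate K2 | Station Beta: crate K3, crate R6]
7. Pilot goes to Station Beta with crate K2.  [Station Alpha: — | Station Beta: crate K2, crate K3, crate R6]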